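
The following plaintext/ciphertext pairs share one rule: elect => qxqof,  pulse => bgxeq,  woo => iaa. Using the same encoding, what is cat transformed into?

Compare letters: e→q is +12, l→x is +12, e→q is +12 — a constant shift. This is a Caesar cipher with shift 12.
On cat: c+12=o, a+12=m, t+12=f.

omf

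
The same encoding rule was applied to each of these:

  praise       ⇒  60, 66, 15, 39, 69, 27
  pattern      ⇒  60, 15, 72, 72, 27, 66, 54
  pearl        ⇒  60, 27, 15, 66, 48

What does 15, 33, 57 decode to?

ago

With a=1..z=26, the number is 3·pos + 12.
Decoding 15, 33, 57: 15→(15−12)÷3=1=a, 33→(33−12)÷3=7=g, 57→(57−12)÷3=15=o.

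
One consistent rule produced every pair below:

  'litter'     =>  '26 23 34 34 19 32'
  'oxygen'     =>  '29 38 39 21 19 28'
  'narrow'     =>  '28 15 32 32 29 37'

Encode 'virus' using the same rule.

36 23 32 35 33

Each letter is replaced by its alphabet position (a=1..z=26) + 14.
On virus: v=22→36, i=9→23, r=18→32, u=21→35, s=19→33.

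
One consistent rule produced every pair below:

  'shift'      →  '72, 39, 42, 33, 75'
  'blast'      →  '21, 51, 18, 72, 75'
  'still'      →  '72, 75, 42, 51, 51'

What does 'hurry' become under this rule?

s(#19)→72 and h(#8)→39: differences scale by 3, so n = 3·pos + 15. Each letter becomes 3×(its alphabet position, a=1..z=26) + 15.
For hurry: h=8→39, u=21→78, r=18→69, r=18→69, y=25→90.

39, 78, 69, 69, 90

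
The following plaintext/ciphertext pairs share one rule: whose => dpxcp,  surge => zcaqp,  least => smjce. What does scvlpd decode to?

In whose: w→d is +7, h→p is +8, o→x is +9, s→c is +10 — the shift increases by 1 each position. Each letter shifts forward by (position + 7), i.e. 7, 8, 9, … — the shift grows by one for each successive letter.
Undoing it on scvlpd: s−7=l, c−8=u, v−9=m, l−10=b, p−11=e, d−12=r.

lumber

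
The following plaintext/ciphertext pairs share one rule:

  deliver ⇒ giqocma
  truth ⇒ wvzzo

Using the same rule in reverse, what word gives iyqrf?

fully

In deliver: d→g is +3, e→i is +4, l→q is +5, i→o is +6 — the shift increases by 1 each position. Each letter shifts forward by (position + 3), i.e. 3, 4, 5, … — the shift grows by one for each successive letter.
Reversing it on iyqrf: i−3=f, y−4=u, q−5=l, r−6=l, f−7=y.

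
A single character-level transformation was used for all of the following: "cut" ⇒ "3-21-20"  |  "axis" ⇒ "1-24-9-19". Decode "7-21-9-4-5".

c is letter #3 and maps to 3: an offset of 0. Each letter is replaced by its alphabet position (a=1, b=2, …, z=26).
Decoding 7-21-9-4-5: 7=g, 21=u, 9=i, 4=d, 5=e.

guide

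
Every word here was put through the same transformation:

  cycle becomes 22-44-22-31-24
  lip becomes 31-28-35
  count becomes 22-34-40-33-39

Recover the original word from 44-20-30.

yak

c is letter #3 and maps to 22: an offset of 19. Each letter is replaced by its alphabet position (a=1..z=26) + 19.
Undoing it on 44-20-30: 44→(44−19)÷1=25=y, 20→(20−19)÷1=1=a, 30→(30−19)÷1=11=k.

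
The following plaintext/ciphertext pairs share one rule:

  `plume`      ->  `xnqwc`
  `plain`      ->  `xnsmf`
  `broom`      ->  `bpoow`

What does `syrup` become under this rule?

p(15)→x(23) and l(11)→n(13) fit y≡9x+18 (mod 26); the inverse of 9 mod 26 is 3. Each letter's alphabet position (a=0..z=25) is mapped through 9·x+18 mod 26 — an affine cipher.
Applying it to syrup: s(18)→9·18+18≡24=y; y(24)→9·24+18≡0=a; r(17)→9·17+18≡15=p; u(20)→9·20+18≡16=q; p(15)→9·15+18≡23=x (all mod 26).

yapqx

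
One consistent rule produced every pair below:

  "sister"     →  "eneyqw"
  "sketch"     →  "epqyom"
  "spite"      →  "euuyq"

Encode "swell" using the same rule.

Shifts by position in sister: pos 0: s→e (+12), pos 1: i→n (+5), pos 2: s→e (+12), pos 3: t→y (+5) — repeating every 2. A repeating key of period 2 is used — shifts +12, +5 over and over.
Applying it to swell: s+12=e, w+5=b, e+12=q, l+5=q, l+12=x.

ebqqx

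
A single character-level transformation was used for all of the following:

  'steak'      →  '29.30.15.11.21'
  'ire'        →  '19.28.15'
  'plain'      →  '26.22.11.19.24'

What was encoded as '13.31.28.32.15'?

Each letter is replaced by its alphabet position (a=1..z=26) + 10.
Decoding 13.31.28.32.15: 13→(13−10)÷1=3=c, 31→(31−10)÷1=21=u, 28→(28−10)÷1=18=r, 32→(32−10)÷1=22=v, 15→(15−10)÷1=5=e.

curve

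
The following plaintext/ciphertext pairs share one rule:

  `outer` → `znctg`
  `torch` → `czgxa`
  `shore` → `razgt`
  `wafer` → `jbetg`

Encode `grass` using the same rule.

o(14)→z(25) and u(20)→n(13) fit y≡11x+1 (mod 26); the inverse of 11 mod 26 is 19. This is an affine cipher: with a=0,…,z=25, each position x becomes (11x+1) mod 26.
Applying it to grass: g(6)→11·6+1≡15=p; r(17)→11·17+1≡6=g; a(0)→11·0+1≡1=b; s(18)→11·18+1≡17=r; s(18)→11·18+1≡17=r (all mod 26).

pgbrr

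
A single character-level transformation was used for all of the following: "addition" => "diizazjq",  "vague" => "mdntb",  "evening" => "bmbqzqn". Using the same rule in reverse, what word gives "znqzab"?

ignite

This is an affine cipher: with a=0,…,z=25, each position x becomes (19x+3) mod 26.
Reversing it on znqzab: z(25)→11·(25−3)≡8=i; n(13)→11·(13−3)≡6=g; q(16)→11·(16−3)≡13=n; z(25)→11·(25−3)≡8=i; a(0)→11·(0−3)≡19=t; b(1)→11·(1−3)≡4=e (all mod 26).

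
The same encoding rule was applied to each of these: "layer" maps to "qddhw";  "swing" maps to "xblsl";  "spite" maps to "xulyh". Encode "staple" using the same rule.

Vowels shift forward by 3 and consonants shift forward by 5.
On staple: s(cons)+5=x, t(cons)+5=y, a(vowel)+3=d, p(cons)+5=u, l(cons)+5=q, e(vowel)+3=h.

xyduqh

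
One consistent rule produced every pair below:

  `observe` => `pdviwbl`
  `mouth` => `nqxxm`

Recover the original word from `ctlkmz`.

The shift increases by 1 at each position, starting from +1: 1, 2, 3, ….
Reversing it on ctlkmz: c−1=b, t−2=r, l−3=i, k−4=g, m−5=h, z−6=t.

bright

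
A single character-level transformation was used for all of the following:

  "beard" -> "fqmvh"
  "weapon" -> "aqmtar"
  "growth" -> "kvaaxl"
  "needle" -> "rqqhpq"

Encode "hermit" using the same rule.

The shift depends on letter class: consonant b→f is +4, but vowel e→q is +12. Vowels shift forward by 12 and consonants shift forward by 4.
On hermit: h(cons)+4=l, e(vowel)+12=q, r(cons)+4=v, m(cons)+4=q, i(vowel)+12=u, t(cons)+4=x.

lqvqux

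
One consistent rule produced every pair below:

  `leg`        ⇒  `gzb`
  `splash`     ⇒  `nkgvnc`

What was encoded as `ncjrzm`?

shower

Compare letters: l→g is +21, e→z is +21, g→b is +21 — a constant shift. It's a constant shift of +21 (ROT21).
Decoding ncjrzm: n−21=s, c−21=h, j−21=o, r−21=w, z−21=e, m−21=r.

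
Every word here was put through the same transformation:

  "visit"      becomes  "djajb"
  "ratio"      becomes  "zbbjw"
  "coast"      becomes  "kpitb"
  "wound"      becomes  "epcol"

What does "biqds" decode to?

A repeating key of period 2 is used — shifts +8, +1 over and over.
Reversing it on biqds: b−8=t, i−1=h, q−8=i, d−1=c, s−8=k.

thick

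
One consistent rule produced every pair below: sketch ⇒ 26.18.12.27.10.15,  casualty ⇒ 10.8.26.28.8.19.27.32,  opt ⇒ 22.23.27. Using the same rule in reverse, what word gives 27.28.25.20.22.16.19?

The number is (letter's place in the alphabet, a=1) + 7.
Decoding 27.28.25.20.22.16.19: 27→(27−7)÷1=20=t, 28→(28−7)÷1=21=u, 25→(25−7)÷1=18=r, 20→(20−7)÷1=13=m, 22→(22−7)÷1=15=o, 16→(16−7)÷1=9=i, 19→(19−7)÷1=12=l.

turmoil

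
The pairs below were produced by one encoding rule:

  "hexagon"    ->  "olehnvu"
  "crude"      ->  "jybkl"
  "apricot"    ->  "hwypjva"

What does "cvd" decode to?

vow

Compare letters: h→o is +7, e→l is +7, x→e is +7 — a constant shift. This is a Caesar cipher with shift 7.
Reversing it on cvd: c−7=v, v−7=o, d−7=w.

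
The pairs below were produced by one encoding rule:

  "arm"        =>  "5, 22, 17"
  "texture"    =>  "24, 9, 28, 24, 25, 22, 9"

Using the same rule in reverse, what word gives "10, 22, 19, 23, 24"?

a is letter #1 and maps to 5: an offset of 4. The number is (letter's place in the alphabet, a=1) + 4.
Undoing it on 10, 22, 19, 23, 24: 10→(10−4)÷1=6=f, 22→(22−4)÷1=18=r, 19→(19−4)÷1=15=o, 23→(23−4)÷1=19=s, 24→(24−4)÷1=20=t.

frost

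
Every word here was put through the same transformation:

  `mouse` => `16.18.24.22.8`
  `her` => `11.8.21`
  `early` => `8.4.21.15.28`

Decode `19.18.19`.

pop

The number is (letter's place in the alphabet, a=1) + 3.
Decoding 19.18.19: 19→(19−3)÷1=16=p, 18→(18−3)÷1=15=o, 19→(19−3)÷1=16=p.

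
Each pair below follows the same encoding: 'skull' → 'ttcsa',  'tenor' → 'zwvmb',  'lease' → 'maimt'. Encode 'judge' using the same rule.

molcr

The output letters match the input read backwards, each shifted +8: skull reversed is lluks. Two steps: reverse the string, then apply a Caesar shift of +8.
Applying it to judge: reverse → egduj; then shift: e+8=m, g+8=o, d+8=l, u+8=c, j+8=r.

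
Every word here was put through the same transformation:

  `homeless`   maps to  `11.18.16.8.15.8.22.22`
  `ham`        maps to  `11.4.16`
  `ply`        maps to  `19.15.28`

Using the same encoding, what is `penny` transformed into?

h is letter #8 and maps to 11: an offset of 3. The number is (letter's place in the alphabet, a=1) + 3.
Applying it to penny: p=16→19, e=5→8, n=14→17, n=14→17, y=25→28.

19.8.17.17.28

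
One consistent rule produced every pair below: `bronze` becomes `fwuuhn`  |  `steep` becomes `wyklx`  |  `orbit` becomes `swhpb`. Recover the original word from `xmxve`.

In bronze: b→f is +4, r→w is +5, o→u is +6, n→u is +7 — the shift increases by 1 each position. Letter i (0-indexed) is shifted by i+4, so successive shifts are 4, 5, 6, ….
Reversing it on xmxve: x−4=t, m−5=h, x−6=r, v−7=o, e−8=w.

throw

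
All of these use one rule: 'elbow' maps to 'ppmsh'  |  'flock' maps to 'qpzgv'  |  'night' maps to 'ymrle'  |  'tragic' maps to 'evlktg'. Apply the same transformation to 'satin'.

The shifts repeat in a cycle of length 2: positions 0,1,… shift by +11, +4, then the pattern repeats.
Applying it to satin: s+11=d, a+4=e, t+11=e, i+4=m, n+11=y.

deemy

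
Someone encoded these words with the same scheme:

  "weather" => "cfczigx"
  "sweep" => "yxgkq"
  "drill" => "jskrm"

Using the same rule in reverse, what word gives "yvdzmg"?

subtle

It's a Vigenère-style cipher with numeric key [6,1,2]: position i shifts by key[i mod 3].
Undoing it on yvdzmg: y−6=s, v−1=u, d−2=b, z−6=t, m−1=l, g−2=e.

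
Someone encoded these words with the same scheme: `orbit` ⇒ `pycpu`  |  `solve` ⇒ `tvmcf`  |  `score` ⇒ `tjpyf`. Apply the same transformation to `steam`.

tafhn

Shifts by position in orbit: pos 0: o→p (+1), pos 1: r→y (+7), pos 2: b→c (+1), pos 3: i→p (+7) — repeating every 2. A repeating key of period 2 is used — shifts +1, +7 over and over.
On steam: s+1=t, t+7=a, e+1=f, a+7=h, m+1=n.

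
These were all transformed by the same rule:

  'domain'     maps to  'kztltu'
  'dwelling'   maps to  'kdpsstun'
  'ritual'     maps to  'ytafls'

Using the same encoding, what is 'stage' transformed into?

The rule splits by letter class: vowels +11, consonants +7.
For stage: s(cons)+7=z, t(cons)+7=a, a(vowel)+11=l, g(cons)+7=n, e(vowel)+11=p.

zalnp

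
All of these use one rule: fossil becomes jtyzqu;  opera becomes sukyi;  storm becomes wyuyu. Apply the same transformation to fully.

The shift increases by 1 at each position, starting from +4: 4, 5, 6, ….
For fully: f+4=j, u+5=z, l+6=r, l+7=s, y+8=g.

jzrsg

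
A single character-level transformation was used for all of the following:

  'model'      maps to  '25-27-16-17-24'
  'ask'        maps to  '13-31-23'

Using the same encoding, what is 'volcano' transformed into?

34-27-24-15-13-26-27

m is letter #13 and maps to 25: an offset of 12. Letters become their 1-based position plus 12 (so a→13, b→14, …).
For volcano: v=22→34, o=15→27, l=12→24, c=3→15, a=1→13, n=14→26, o=15→27.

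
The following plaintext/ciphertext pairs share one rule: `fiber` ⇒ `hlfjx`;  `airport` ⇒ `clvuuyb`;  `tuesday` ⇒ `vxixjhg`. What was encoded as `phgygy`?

nectar

In fiber: f→h is +2, i→l is +3, b→f is +4, e→j is +5 — the shift increases by 1 each position. Letter i (0-indexed) is shifted by i+2, so successive shifts are 2, 3, 4, ….
Reversing it on phgygy: p−2=n, h−3=e, g−4=c, y−5=t, g−6=a, y−7=r.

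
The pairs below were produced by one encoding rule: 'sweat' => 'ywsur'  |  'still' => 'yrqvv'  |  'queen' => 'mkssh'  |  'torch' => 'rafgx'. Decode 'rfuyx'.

Treating letters as 0–25, the rule is x ↦ 19x + 20 (mod 26).
Decoding rfuyx: r(17)→11·(17−20)≡19=t; f(5)→11·(5−20)≡17=r; u(20)→11·(20−20)≡0=a; y(24)→11·(24−20)≡18=s; x(23)→11·(23−20)≡7=h (all mod 26).

trash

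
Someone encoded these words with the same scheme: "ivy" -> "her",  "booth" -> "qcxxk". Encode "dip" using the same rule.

yrm

The output letters match the input read backwards, each shifted +9: ivy reversed is yvi. The word is reversed, then every letter is shifted forward by 9.
For dip: reverse → pid; then shift: p+9=y, i+9=r, d+9=m.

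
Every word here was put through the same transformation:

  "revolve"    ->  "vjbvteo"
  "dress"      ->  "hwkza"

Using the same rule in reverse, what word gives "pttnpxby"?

Each letter shifts forward by (position + 4), i.e. 4, 5, 6, … — the shift grows by one for each successive letter.
Decoding pttnpxby: p−4=l, t−5=o, t−6=n, n−7=g, p−8=h, x−9=o, b−10=r, y−11=n.

longhorn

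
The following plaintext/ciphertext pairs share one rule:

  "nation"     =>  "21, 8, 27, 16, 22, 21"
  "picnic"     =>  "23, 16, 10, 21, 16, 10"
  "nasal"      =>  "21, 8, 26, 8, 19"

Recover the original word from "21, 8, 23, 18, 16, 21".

napkin

n is letter #14 and maps to 21: an offset of 7. The number is (letter's place in the alphabet, a=1) + 7.
Undoing it on 21, 8, 23, 18, 16, 21: 21→(21−7)÷1=14=n, 8→(8−7)÷1=1=a, 23→(23−7)÷1=16=p, 18→(18−7)÷1=11=k, 16→(16−7)÷1=9=i, 21→(21−7)÷1=14=n.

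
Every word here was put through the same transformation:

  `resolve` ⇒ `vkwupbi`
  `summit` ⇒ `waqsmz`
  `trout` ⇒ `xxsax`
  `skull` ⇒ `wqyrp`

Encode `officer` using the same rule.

sljogkv

Shifts by position in resolve: pos 0: r→v (+4), pos 1: e→k (+6), pos 2: s→w (+4), pos 3: o→u (+6) — repeating every 2. A repeating key of period 2 is used — shifts +4, +6 over and over.
On officer: o+4=s, f+6=l, f+4=j, i+6=o, c+4=g, e+6=k, r+4=v.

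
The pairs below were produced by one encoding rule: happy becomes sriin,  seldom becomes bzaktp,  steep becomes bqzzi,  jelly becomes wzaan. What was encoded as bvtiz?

This is an affine cipher: with a=0,…,z=25, each position x becomes (15x+17) mod 26.
Undoing it on bvtiz: b(1)→7·(1−17)≡18=s; v(21)→7·(21−17)≡2=c; t(19)→7·(19−17)≡14=o; i(8)→7·(8−17)≡15=p; z(25)→7·(25−17)≡4=e (all mod 26).

scope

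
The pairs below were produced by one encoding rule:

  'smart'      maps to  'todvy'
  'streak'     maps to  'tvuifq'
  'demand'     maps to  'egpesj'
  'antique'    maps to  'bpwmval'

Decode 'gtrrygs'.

In smart: s→t is +1, m→o is +2, a→d is +3, r→v is +4 — the shift increases by 1 each position. Letter i (0-indexed) is shifted by i+1, so successive shifts are 1, 2, 3, ….
Decoding gtrrygs: g−1=f, t−2=r, r−3=o, r−4=n, y−5=t, g−6=a, s−7=l.

frontal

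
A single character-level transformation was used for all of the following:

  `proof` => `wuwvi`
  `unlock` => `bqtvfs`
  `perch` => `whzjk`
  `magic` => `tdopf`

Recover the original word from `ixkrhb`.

Shifts by position in proof: pos 0: p→w (+7), pos 1: r→u (+3), pos 2: o→w (+8), pos 3: o→v (+7), pos 4: f→i (+3) — repeating every 3. It's a Vigenère-style cipher with numeric key [7,3,8]: position i shifts by key[i mod 3].
Decoding ixkrhb: i−7=b, x−3=u, k−8=c, r−7=k, h−3=e, b−8=t.

bucket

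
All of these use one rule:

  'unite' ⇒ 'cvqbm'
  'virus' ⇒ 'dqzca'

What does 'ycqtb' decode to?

Compare letters: u→c is +8, n→v is +8, i→q is +8 — a constant shift. This is a Caesar cipher with shift 8.
Undoing it on ycqtb: y−8=q, c−8=u, q−8=i, t−8=l, b−8=t.

quilt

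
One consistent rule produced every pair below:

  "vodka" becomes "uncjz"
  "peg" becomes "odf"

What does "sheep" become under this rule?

Compare letters: v→u is +25, o→n is +25, d→c is +25 — a constant shift. Every letter moves 25 places later in the alphabet, wrapping around z→a.
On sheep: s+25=r, h+25=g, e+25=d, e+25=d, p+25=o.

rgddo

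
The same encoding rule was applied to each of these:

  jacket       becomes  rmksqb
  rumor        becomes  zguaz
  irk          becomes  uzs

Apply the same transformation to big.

juo

The shift depends on letter class: consonant j→r is +8, but vowel a→m is +12. The rule splits by letter class: vowels +12, consonants +8.
For big: b(cons)+8=j, i(vowel)+12=u, g(cons)+8=o.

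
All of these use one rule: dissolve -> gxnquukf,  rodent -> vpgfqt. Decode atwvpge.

century

The output letters match the input read backwards, each shifted +2: dissolve reversed is evlossid. The word is reversed, then every letter is shifted forward by 2.
Reversing it on atwvpge: shift back: a−2=y, t−2=r, w−2=u, v−2=t, p−2=n, g−2=e, e−2=c → yrutnec; then reverse → century.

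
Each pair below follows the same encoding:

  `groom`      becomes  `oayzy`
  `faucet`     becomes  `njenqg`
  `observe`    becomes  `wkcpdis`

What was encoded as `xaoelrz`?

pretzel

In groom: g→o is +8, r→a is +9, o→y is +10, o→z is +11 — the shift increases by 1 each position. The shift increases by 1 at each position, starting from +8: 8, 9, 10, ….
Reversing it on xaoelrz: x−8=p, a−9=r, o−10=e, e−11=t, l−12=z, r−13=e, z−14=l.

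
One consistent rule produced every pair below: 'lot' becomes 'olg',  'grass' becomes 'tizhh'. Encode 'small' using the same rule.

hnzoo

Each pair mirrors across the alphabet (l↔o, o↔l, t↔g): positions sum to 25. This is the alphabet-reversal cipher (Atbash): a becomes z, b becomes y, etc.
On small: s↔h, m↔n, a↔z, l↔o, l↔o.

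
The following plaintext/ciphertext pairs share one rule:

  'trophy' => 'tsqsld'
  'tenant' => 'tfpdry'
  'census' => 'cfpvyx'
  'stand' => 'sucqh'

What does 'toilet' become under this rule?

tpkoiy

In trophy: t→t is +0, r→s is +1, o→q is +2, p→s is +3 — the shift increases by 1 each position. The shift increases by 1 at each position, starting from +0: 0, 1, 2, ….
Applying it to toilet: t+0=t, o+1=p, i+2=k, l+3=o, e+4=i, t+5=y.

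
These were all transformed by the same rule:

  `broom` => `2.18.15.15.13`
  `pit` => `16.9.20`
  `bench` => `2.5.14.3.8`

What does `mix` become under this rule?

b is letter #2 and maps to 2: an offset of 0. Letters become their 1-indexed alphabet positions: a=1 … z=26.
On mix: m=13→13, i=9→9, x=24→24.

13.9.24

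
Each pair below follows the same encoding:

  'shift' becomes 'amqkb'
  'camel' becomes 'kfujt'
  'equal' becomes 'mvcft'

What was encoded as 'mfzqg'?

early

The shifts repeat in a cycle of length 2: positions 0,1,… shift by +8, +5, then the pattern repeats.
Decoding mfzqg: m−8=e, f−5=a, z−8=r, q−5=l, g−8=y.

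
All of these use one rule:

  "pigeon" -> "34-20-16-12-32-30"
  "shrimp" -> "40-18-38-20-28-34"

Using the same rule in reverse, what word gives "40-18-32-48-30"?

p(#16)→34 and i(#9)→20: differences scale by 2, so n = 2·pos + 2. Each letter becomes 2×(its alphabet position, a=1..z=26) + 2.
Reversing it on 40-18-32-48-30: 40→(40−2)÷2=19=s, 18→(18−2)÷2=8=h, 32→(32−2)÷2=15=o, 48→(48−2)÷2=23=w, 30→(30−2)÷2=14=n.

shown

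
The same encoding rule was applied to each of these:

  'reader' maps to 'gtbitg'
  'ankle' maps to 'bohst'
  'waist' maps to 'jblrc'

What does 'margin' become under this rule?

This is an affine cipher: with a=0,…,z=25, each position x becomes (11x+1) mod 26.
For margin: m(12)→11·12+1≡3=d; a(0)→11·0+1≡1=b; r(17)→11·17+1≡6=g; g(6)→11·6+1≡15=p; i(8)→11·8+1≡11=l; n(13)→11·13+1≡14=o (all mod 26).

dbgplo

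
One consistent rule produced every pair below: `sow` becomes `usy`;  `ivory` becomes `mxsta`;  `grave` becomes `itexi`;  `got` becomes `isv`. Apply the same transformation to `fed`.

hif

The shift depends on letter class: consonant s→u is +2, but vowel o→s is +4. Two shifts are in play — +4 for a/e/i/o/u, +2 for every other letter.
For fed: f(cons)+2=h, e(vowel)+4=i, d(cons)+2=f.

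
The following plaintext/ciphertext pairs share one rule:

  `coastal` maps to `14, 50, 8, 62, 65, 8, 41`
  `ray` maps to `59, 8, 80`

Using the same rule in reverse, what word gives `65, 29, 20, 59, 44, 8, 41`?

thermal

c(#3)→14 and o(#15)→50: differences scale by 3, so n = 3·pos + 5. Each letter becomes 3×(its alphabet position, a=1..z=26) + 5.
Reversing it on 65, 29, 20, 59, 44, 8, 41: 65→(65−5)÷3=20=t, 29→(29−5)÷3=8=h, 20→(20−5)÷3=5=e, 59→(59−5)÷3=18=r, 44→(44−5)÷3=13=m, 8→(8−5)÷3=1=a, 41→(41−5)÷3=12=l.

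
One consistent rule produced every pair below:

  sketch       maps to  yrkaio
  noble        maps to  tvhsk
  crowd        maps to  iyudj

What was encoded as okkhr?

ideal

Shifts by position in sketch: pos 0: s→y (+6), pos 1: k→r (+7), pos 2: e→k (+6), pos 3: t→a (+7) — repeating every 2. A repeating key of period 2 is used — shifts +6, +7 over and over.
Decoding okkhr: o−6=i, k−7=d, k−6=e, h−7=a, r−6=l.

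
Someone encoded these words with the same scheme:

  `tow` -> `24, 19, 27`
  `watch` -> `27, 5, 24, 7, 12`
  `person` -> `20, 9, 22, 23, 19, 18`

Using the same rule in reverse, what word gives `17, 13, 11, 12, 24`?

t is letter #20 and maps to 24: an offset of 4. The number is (letter's place in the alphabet, a=1) + 4.
Decoding 17, 13, 11, 12, 24: 17→(17−4)÷1=13=m, 13→(13−4)÷1=9=i, 11→(11−4)÷1=7=g, 12→(12−4)÷1=8=h, 24→(24−4)÷1=20=t.

might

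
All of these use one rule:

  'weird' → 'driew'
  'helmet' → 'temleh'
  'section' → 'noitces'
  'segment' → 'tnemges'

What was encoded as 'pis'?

The output letters match the input read backwards: weird reversed is driew. It's just the letters in reverse order.
Undoing it on pis: then reverse → sip.

sip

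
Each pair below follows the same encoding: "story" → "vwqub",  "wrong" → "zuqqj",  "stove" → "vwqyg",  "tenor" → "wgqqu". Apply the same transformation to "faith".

The shift depends on letter class: consonant s→v is +3, but vowel o→q is +2. The rule splits by letter class: vowels +2, consonants +3.
Applying it to faith: f(cons)+3=i, a(vowel)+2=c, i(vowel)+2=k, t(cons)+3=w, h(cons)+3=k.

ickwk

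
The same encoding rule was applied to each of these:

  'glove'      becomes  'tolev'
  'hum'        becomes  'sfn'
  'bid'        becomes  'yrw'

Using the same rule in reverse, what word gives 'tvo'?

gel

Each pair mirrors across the alphabet (g↔t, l↔o, o↔l): positions sum to 25. Each letter is replaced by its mirror in the alphabet: a↔z, b↔y, c↔x, and so on (the Atbash cipher).
Reversing it on tvo: t↔g, v↔e, o↔l.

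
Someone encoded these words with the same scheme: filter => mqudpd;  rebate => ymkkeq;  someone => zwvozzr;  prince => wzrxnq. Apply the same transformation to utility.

bbrvtfl

In filter: f→m is +7, i→q is +8, l→u is +9, t→d is +10 — the shift increases by 1 each position. Each letter shifts forward by (position + 7), i.e. 7, 8, 9, … — the shift grows by one for each successive letter.
For utility: u+7=b, t+8=b, i+9=r, l+10=v, i+11=t, t+12=f, y+13=l.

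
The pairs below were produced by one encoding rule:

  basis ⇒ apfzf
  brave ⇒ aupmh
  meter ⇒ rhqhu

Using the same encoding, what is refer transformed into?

b(1)→a(0) and a(0)→p(15) fit y≡11x+15 (mod 26); the inverse of 11 mod 26 is 19. Treating letters as 0–25, the rule is x ↦ 11x + 15 (mod 26).
For refer: r(17)→11·17+15≡20=u; e(4)→11·4+15≡7=h; f(5)→11·5+15≡18=s; e(4)→11·4+15≡7=h; r(17)→11·17+15≡20=u (all mod 26).

uhshu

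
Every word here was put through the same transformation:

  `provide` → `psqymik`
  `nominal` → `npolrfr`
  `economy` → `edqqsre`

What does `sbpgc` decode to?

sandy

In provide: p→p is +0, r→s is +1, o→q is +2, v→y is +3 — the shift increases by 1 each position. The shift increases by 1 at each position, starting from +0: 0, 1, 2, ….
Decoding sbpgc: s−0=s, b−1=a, p−2=n, g−3=d, c−4=y.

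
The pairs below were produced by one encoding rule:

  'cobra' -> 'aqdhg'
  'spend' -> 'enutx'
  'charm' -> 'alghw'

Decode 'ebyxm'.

study

This is an affine cipher: with a=0,…,z=25, each position x becomes (23x+6) mod 26.
Decoding ebyxm: e(4)→17·(4−6)≡18=s; b(1)→17·(1−6)≡19=t; y(24)→17·(24−6)≡20=u; x(23)→17·(23−6)≡3=d; m(12)→17·(12−6)≡24=y (all mod 26).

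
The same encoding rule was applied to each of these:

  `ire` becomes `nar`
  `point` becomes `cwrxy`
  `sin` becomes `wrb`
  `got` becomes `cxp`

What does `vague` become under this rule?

ndpje

The output letters match the input read backwards, each shifted +9: ire reversed is eri. The word is reversed, then every letter is shifted forward by 9.
Applying it to vague: reverse → eugav; then shift: e+9=n, u+9=d, g+9=p, a+9=j, v+9=e.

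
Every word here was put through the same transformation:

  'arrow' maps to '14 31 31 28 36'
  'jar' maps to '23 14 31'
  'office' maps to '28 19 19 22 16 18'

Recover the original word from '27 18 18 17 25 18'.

a is letter #1 and maps to 14: an offset of 13. The number is (letter's place in the alphabet, a=1) + 13.
Decoding 27 18 18 17 25 18: 27→(27−13)÷1=14=n, 18→(18−13)÷1=5=e, 18→(18−13)÷1=5=e, 17→(17−13)÷1=4=d, 25→(25−13)÷1=12=l, 18→(18−13)÷1=5=e.

needle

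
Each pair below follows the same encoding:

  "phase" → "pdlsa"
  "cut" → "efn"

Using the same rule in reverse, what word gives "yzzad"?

spoon

The output letters match the input read backwards, each shifted +11: phase reversed is esahp. Two steps: reverse the string, then apply a Caesar shift of +11.
Undoing it on yzzad: shift back: y−11=n, z−11=o, z−11=o, a−11=p, d−11=s → noops; then reverse → spoon.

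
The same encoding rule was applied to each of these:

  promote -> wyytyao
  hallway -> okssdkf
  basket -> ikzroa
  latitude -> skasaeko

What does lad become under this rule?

skk

The rule splits by letter class: vowels +10, consonants +7.
On lad: l(cons)+7=s, a(vowel)+10=k, d(cons)+7=k.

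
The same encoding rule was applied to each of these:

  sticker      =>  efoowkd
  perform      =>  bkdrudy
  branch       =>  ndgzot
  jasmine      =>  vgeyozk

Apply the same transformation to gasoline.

sgeuxozk

Vowels shift forward by 6 and consonants shift forward by 12.
Applying it to gasoline: g(cons)+12=s, a(vowel)+6=g, s(cons)+12=e, o(vowel)+6=u, l(cons)+12=x, i(vowel)+6=o, n(cons)+12=z, e(vowel)+6=k.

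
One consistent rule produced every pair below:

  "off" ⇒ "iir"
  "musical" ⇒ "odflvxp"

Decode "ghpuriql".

Read the word backwards and shift each letter +3.
Decoding ghpuriql: shift back: g−3=d, h−3=e, p−3=m, u−3=r, r−3=o, i−3=f, q−3=n, l−3=i → demrofni; then reverse → informed.

informed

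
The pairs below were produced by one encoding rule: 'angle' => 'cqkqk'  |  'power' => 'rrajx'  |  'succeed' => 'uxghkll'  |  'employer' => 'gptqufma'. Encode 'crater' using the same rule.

eueyky

In angle: a→c is +2, n→q is +3, g→k is +4, l→q is +5 — the shift increases by 1 each position. Letter i (0-indexed) is shifted by i+2, so successive shifts are 2, 3, 4, ….
Applying it to crater: c+2=e, r+3=u, a+4=e, t+5=y, e+6=k, r+7=y.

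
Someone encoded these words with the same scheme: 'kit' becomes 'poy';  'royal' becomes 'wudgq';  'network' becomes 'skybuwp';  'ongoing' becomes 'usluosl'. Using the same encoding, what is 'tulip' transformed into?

The shift depends on letter class: consonant k→p is +5, but vowel i→o is +6. Vowels shift forward by 6 and consonants shift forward by 5.
Applying it to tulip: t(cons)+5=y, u(vowel)+6=a, l(cons)+5=q, i(vowel)+6=o, p(cons)+5=u.

yaqou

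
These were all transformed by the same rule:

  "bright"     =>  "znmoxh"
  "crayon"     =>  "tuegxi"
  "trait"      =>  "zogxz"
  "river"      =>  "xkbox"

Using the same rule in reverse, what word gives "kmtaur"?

lounge

Two steps: reverse the string, then apply a Caesar shift of +6.
Undoing it on kmtaur: shift back: k−6=e, m−6=g, t−6=n, a−6=u, u−6=o, r−6=l → egnuol; then reverse → lounge.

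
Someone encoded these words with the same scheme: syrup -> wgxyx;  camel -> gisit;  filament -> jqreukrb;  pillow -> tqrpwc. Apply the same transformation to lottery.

pwzxmxc

A repeating key of period 3 is used — shifts +4, +8, +6 over and over.
Applying it to lottery: l+4=p, o+8=w, t+6=z, t+4=x, e+8=m, r+6=x, y+4=c.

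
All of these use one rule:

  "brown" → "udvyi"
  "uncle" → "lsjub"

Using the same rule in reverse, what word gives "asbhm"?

fault

The output letters match the input read backwards, each shifted +7: brown reversed is nworb. The word is reversed, then every letter is shifted forward by 7.
Undoing it on asbhm: shift back: a−7=t, s−7=l, b−7=u, h−7=a, m−7=f → tluaf; then reverse → fault.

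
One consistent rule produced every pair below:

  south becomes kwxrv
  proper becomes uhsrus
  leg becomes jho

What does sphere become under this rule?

Two steps: reverse the string, then apply a Caesar shift of +3.
Applying it to sphere: reverse → erehps; then shift: e+3=h, r+3=u, e+3=h, h+3=k, p+3=s, s+3=v.

huhksv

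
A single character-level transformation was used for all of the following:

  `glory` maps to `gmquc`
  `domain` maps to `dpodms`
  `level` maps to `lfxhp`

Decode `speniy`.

socket

In glory: g→g is +0, l→m is +1, o→q is +2, r→u is +3 — the shift increases by 1 each position. Each letter shifts forward by its position index (0, 1, 2, …) — the shift grows by one for each successive letter.
Undoing it on speniy: s−0=s, p−1=o, e−2=c, n−3=k, i−4=e, y−5=t.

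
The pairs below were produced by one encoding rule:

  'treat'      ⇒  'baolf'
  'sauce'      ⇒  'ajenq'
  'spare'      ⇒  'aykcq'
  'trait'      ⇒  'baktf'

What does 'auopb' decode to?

sleep

Each letter shifts forward by (position + 8), i.e. 8, 9, 10, … — the shift grows by one for each successive letter.
Undoing it on auopb: a−8=s, u−9=l, o−10=e, p−11=e, b−12=p.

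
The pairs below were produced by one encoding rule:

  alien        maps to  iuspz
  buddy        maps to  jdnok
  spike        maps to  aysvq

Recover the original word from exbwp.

In alien: a→i is +8, l→u is +9, i→s is +10, e→p is +11 — the shift increases by 1 each position. Letter i (0-indexed) is shifted by i+8, so successive shifts are 8, 9, 10, ….
Decoding exbwp: e−8=w, x−9=o, b−10=r, w−11=l, p−12=d.

world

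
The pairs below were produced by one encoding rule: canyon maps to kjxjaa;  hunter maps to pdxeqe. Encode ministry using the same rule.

urxtegfn

The shift increases by 1 at each position, starting from +8: 8, 9, 10, ….
On ministry: m+8=u, i+9=r, n+10=x, i+11=t, s+12=e, t+13=g, r+14=f, y+15=n.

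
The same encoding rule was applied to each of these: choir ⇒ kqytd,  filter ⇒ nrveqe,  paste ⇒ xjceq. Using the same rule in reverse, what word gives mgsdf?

Each letter shifts forward by (position + 8), i.e. 8, 9, 10, … — the shift grows by one for each successive letter.
Undoing it on mgsdf: m−8=e, g−9=x, s−10=i, d−11=s, f−12=t.

exist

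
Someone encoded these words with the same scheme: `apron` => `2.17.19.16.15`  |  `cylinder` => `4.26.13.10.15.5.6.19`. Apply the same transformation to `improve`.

10.14.17.19.16.23.6

Letters become their 1-based position plus 1 (so a→2, b→3, …).
For improve: i=9→10, m=13→14, p=16→17, r=18→19, o=15→16, v=22→23, e=5→6.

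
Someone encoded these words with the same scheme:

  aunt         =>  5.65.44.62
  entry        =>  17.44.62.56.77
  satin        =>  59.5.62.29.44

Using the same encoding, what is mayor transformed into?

41.5.77.47.56

a(#1)→5 and u(#21)→65: differences scale by 3, so n = 3·pos + 2. The formula is n = 3×(alphabet index, a=1) + 2.
On mayor: m=13→41, a=1→5, y=25→77, o=15→47, r=18→56.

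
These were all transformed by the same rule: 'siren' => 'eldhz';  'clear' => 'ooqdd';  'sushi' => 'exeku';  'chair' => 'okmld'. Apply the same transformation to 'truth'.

fugwt

The shifts repeat in a cycle of length 2: positions 0,1,… shift by +12, +3, then the pattern repeats.
For truth: t+12=f, r+3=u, u+12=g, t+3=w, h+12=t.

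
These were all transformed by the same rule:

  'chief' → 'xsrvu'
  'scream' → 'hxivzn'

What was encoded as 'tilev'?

Each pair mirrors across the alphabet (c↔x, h↔s, i↔r): positions sum to 25. Letters are reflected about the middle of the alphabet (position → 25−position): Atbash.
Reversing it on tilev: t↔g, i↔r, l↔o, e↔v, v↔e.

grove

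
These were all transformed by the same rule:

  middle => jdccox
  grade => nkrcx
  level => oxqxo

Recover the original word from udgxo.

This is an affine cipher: with a=0,…,z=25, each position x becomes (21x+17) mod 26.
Decoding udgxo: u(20)→5·(20−17)≡15=p; d(3)→5·(3−17)≡8=i; g(6)→5·(6−17)≡23=x; x(23)→5·(23−17)≡4=e; o(14)→5·(14−17)≡11=l (all mod 26).

pixel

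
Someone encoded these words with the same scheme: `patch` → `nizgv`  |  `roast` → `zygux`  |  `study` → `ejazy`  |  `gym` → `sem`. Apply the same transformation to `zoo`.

The word is reversed, then every letter is shifted forward by 6.
Applying it to zoo: reverse → ooz; then shift: o+6=u, o+6=u, z+6=f.

uuf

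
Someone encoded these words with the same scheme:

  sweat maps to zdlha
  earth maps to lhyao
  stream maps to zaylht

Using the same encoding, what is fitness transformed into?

mpaulzz

Compare letters: s→z is +7, w→d is +7, e→l is +7 — a constant shift. Every letter moves 7 places later in the alphabet, wrapping around z→a.
Applying it to fitness: f+7=m, i+7=p, t+7=a, n+7=u, e+7=l, s+7=z, s+7=z.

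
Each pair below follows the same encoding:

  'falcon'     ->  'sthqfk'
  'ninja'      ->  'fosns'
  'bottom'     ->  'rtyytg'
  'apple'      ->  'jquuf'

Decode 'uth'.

cop

The output letters match the input read backwards, each shifted +5: falcon reversed is noclaf. The word is reversed, then every letter is shifted forward by 5.
Decoding uth: shift back: u−5=p, t−5=o, h−5=c → poc; then reverse → cop.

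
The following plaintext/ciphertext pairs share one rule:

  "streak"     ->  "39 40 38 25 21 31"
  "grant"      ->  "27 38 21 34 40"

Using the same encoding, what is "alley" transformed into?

21 32 32 25 45

s is letter #19 and maps to 39: an offset of 20. Letters become their 1-based position plus 20 (so a→21, b→22, …).
For alley: a=1→21, l=12→32, l=12→32, e=5→25, y=25→45.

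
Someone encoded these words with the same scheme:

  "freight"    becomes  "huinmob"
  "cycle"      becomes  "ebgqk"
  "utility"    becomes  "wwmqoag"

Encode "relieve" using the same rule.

thpnkcm

In freight: f→h is +2, r→u is +3, e→i is +4, i→n is +5 — the shift increases by 1 each position. Letter i (0-indexed) is shifted by i+2, so successive shifts are 2, 3, 4, ….
For relieve: r+2=t, e+3=h, l+4=p, i+5=n, e+6=k, v+7=c, e+8=m.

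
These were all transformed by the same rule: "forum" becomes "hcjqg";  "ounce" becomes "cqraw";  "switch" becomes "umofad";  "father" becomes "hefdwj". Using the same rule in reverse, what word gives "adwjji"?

f(5)→h(7) and o(14)→c(2) fit y≡11x+4 (mod 26); the inverse of 11 mod 26 is 19. Treating letters as 0–25, the rule is x ↦ 11x + 4 (mod 26).
Reversing it on adwjji: a(0)→19·(0−4)≡2=c; d(3)→19·(3−4)≡7=h; w(22)→19·(22−4)≡4=e; j(9)→19·(9−4)≡17=r; j(9)→19·(9−4)≡17=r; i(8)→19·(8−4)≡24=y (all mod 26).

cherry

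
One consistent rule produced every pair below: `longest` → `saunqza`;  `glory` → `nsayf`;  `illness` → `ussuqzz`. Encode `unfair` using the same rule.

gummuy

The shift depends on letter class: consonant l→s is +7, but vowel o→a is +12. Two shifts are in play — +12 for a/e/i/o/u, +7 for every other letter.
On unfair: u(vowel)+12=g, n(cons)+7=u, f(cons)+7=m, a(vowel)+12=m, i(vowel)+12=u, r(cons)+7=y.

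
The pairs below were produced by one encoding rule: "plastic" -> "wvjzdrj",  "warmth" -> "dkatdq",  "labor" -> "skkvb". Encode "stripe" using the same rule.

zdapzn

Shifts by position in plastic: pos 0: p→w (+7), pos 1: l→v (+10), pos 2: a→j (+9), pos 3: s→z (+7), pos 4: t→d (+10), pos 5: i→r (+9) — repeating every 3. The shifts repeat in a cycle of length 3: positions 0,1,… shift by +7, +10, +9, then the pattern repeats.
Applying it to stripe: s+7=z, t+10=d, r+9=a, i+7=p, p+10=z, e+9=n.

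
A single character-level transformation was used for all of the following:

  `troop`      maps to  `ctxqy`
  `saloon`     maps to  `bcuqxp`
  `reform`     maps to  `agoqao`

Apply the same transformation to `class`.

lnjub

A repeating key of period 2 is used — shifts +9, +2 over and over.
For class: c+9=l, l+2=n, a+9=j, s+2=u, s+9=b.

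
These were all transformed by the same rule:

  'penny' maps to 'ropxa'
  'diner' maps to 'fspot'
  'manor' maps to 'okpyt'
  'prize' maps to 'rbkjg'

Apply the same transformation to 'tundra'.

Shifts by position in penny: pos 0: p→r (+2), pos 1: e→o (+10), pos 2: n→p (+2), pos 3: n→x (+10) — repeating every 2. It's a Vigenère-style cipher with numeric key [2,10]: position i shifts by key[i mod 2].
On tundra: t+2=v, u+10=e, n+2=p, d+10=n, r+2=t, a+10=k.

vepntk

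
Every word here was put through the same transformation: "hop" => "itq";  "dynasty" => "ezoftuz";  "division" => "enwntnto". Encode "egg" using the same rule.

The shift depends on letter class: consonant h→i is +1, but vowel o→t is +5. The rule splits by letter class: vowels +5, consonants +1.
Applying it to egg: e(vowel)+5=j, g(cons)+1=h, g(cons)+1=h.

jhh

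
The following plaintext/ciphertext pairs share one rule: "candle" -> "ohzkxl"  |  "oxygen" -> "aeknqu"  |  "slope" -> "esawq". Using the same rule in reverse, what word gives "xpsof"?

light

The shifts repeat in a cycle of length 2: positions 0,1,… shift by +12, +7, then the pattern repeats.
Reversing it on xpsof: x−12=l, p−7=i, s−12=g, o−7=h, f−12=t.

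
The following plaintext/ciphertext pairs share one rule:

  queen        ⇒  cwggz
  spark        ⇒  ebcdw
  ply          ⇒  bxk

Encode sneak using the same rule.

ezgcw

The shift depends on letter class: consonant q→c is +12, but vowel u→w is +2. Two shifts are in play — +2 for a/e/i/o/u, +12 for every other letter.
On sneak: s(cons)+12=e, n(cons)+12=z, e(vowel)+2=g, a(vowel)+2=c, k(cons)+12=w.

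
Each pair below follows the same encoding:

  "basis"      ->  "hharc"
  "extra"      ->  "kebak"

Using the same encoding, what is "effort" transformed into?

Letter i (0-indexed) is shifted by i+6, so successive shifts are 6, 7, 8, ….
On effort: e+6=k, f+7=m, f+8=n, o+9=x, r+10=b, t+11=e.

kmnxbe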